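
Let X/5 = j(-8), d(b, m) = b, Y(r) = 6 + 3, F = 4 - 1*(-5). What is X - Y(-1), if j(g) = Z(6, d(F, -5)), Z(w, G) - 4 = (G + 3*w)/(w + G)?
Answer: 20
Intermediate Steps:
F = 9 (F = 4 + 5 = 9)
Y(r) = 9
Z(w, G) = 4 + (G + 3*w)/(G + w) (Z(w, G) = 4 + (G + 3*w)/(w + G) = 4 + (G + 3*w)/(G + w))
j(g) = 29/5 (j(g) = (5*9 + 7*6)/(9 + 6) = (45 + 42)/15 = (1/15)*87 = 29/5)
X = 29 (X = 5*(29/5) = 29)
X - Y(-1) = 29 - 1*9 = 29 - 9 = 20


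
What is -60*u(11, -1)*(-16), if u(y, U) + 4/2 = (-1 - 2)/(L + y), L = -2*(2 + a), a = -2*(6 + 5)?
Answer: -33600/17 ≈ -1976.5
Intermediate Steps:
a = -22 (a = -2*11 = -22)
L = 40 (L = -2*(2 - 22) = -2*(-20) = 40)
u(y, U) = -2 - 3/(40 + y) (u(y, U) = -2 + (-1 - 2)/(40 + y) = -2 - 3/(40 + y))
-60*u(11, -1)*(-16) = -60*(-83 - 2*11)/(40 + 11)*(-16) = -60*(-83 - 22)/51*(-16) = -20*(-105)/17*(-16) = -60*(-35/17)*(-16) = (2100/17)*(-16) = -33600/17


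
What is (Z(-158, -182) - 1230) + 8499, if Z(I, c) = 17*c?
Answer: 4175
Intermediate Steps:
(Z(-158, -182) - 1230) + 8499 = (17*(-182) - 1230) + 8499 = (-3094 - 1230) + 8499 = -4324 + 8499 = 4175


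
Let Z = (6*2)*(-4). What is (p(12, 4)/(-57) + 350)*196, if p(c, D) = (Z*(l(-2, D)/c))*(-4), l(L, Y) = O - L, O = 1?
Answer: 1300264/19 ≈ 68435.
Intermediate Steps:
l(L, Y) = 1 - L
Z = -48 (Z = 12*(-4) = -48)
p(c, D) = 576/c (p(c, D) = -48*(1 - 1*(-2))/c*(-4) = -48*(1 + 2)/c*(-4) = -144/c*(-4) = 576/c)
(p(12, 4)/(-57) + 350)*196 = ((576/12)/(-57) + 350)*196 = ((576*(1/12))*(-1/57) + 350)*196 = (48*(-1/57) + 350)*196 = (-16/19 + 350)*196 = (6634/19)*196 = 1300264/19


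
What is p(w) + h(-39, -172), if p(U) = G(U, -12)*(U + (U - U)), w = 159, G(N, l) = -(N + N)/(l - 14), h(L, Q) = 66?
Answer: 26139/13 ≈ 2010.7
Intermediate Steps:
G(N, l) = -2*N/(-14 + l)
p(U) = U²/13 (p(U) = (-2*U/(-14 - 12))*(U + (U - U)) = (-2*U/(-26))*(U + 0) = (-2*U*(-1/26))*U = (U/13)*U = U²/13)
p(w) + h(-39, -172) = (1/13)*159² + 66 = (1/13)*25281 + 66 = 25281/13 + 66 = 26139/13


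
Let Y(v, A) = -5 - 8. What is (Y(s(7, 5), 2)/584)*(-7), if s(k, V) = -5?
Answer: 91/584 ≈ 0.15582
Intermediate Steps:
Y(v, A) = -13
(Y(s(7, 5), 2)/584)*(-7) = -13/584*(-7) = 91/584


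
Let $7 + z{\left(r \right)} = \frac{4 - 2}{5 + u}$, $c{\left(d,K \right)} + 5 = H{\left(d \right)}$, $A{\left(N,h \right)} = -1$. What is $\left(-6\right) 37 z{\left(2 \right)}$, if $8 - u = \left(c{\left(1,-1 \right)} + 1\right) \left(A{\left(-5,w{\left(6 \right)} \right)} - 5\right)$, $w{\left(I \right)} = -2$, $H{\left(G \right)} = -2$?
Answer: $\frac{36186}{23} \approx 1573.3$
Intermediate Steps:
$c{\left(d,K \right)} = -7$ ($c{\left(d,K \right)} = -5 - 2 = -7$)
$u = -28$ ($u = 8 - \left(-7 + 1\right) \left(-1 - 5\right) = 8 - \left(-6\right) \left(-6\right) = 8 - 36 = -28$)
$z{\left(r \right)} = - \frac{163}{23}$ ($z{\left(r \right)} = -7 + \frac{4 - 2}{5 - 28} = -7 + \frac{2}{-23} = -7 + 2 \left(- \frac{1}{23}\right) = -7 - \frac{2}{23} = - \frac{163}{23}$)
$\left(-6\right) 37 z{\left(2 \right)} = \left(-6\right) 37 \left(- \frac{163}{23}\right) = \left(-222\right) \left(- \frac{163}{23}\right) = \frac{36186}{23}$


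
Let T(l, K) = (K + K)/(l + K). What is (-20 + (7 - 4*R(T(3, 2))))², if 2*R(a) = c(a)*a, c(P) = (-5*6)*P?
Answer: 16129/25 ≈ 645.16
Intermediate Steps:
c(P) = -30*P
T(l, K) = 2*K/(K + l) (T(l, K) = (2*K)/(K + l) = 2*K/(K + l))
R(a) = -15*a² (R(a) = ((-30*a)*a)/2 = (-30*a²)/2 = -15*a²)
(-20 + (7 - 4*R(T(3, 2))))² = (-20 + (7 - (-60)*(2*2/(2 + 3))²))² = (-20 + (7 - (-60)*(2*2/5)²))² = (-20 + (7 - (-60)*(2*2*(⅕))²))² = (-20 + (7 - (-60)*(⅘)²))² = (-20 + (7 - (-60)*16/25))² = (-20 + (7 - 4*(-48/5)))² = (-20 + (7 + 192/5))² = (-20 + 227/5)² = (127/5)² = 16129/25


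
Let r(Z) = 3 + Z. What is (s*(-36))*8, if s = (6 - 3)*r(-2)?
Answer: -864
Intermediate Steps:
s = 3 (s = (6 - 3)*(3 - 2) = 3*1 = 3)
(s*(-36))*8 = (3*(-36))*8 = -108*8 = -864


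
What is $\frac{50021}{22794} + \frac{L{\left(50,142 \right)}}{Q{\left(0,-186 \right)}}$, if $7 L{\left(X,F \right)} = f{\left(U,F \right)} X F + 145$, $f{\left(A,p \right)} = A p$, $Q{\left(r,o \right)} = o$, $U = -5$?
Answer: $\frac{9580531351}{2473149} \approx 3873.8$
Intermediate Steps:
$L{\left(X,F \right)} = \frac{145}{7} - \frac{5 X F^{2}}{7}$ ($L{\left(X,F \right)} = \frac{- 5 F X F + 145}{7} = \frac{- 5 X F^{2} + 145}{7} = \frac{145 - 5 X F^{2}}{7} = \frac{145}{7} - \frac{5 X F^{2}}{7}$)
$\frac{50021}{22794} + \frac{L{\left(50,142 \right)}}{Q{\left(0,-186 \right)}} = \frac{50021}{22794} + \frac{\frac{145}{7} - \frac{250 \cdot 142^{2}}{7}}{-186} = 50021 \cdot \frac{1}{22794} + \left(\frac{145}{7} - \frac{250}{7} \cdot 20164\right) \left(- \frac{1}{186}\right) = \frac{50021}{22794} + \left(\frac{145}{7} - \frac{5041000}{7}\right) \left(- \frac{1}{186}\right) = \frac{50021}{22794} - - \frac{1680285}{434} = \frac{50021}{22794} + \frac{1680285}{434} = \frac{9580531351}{2473149}$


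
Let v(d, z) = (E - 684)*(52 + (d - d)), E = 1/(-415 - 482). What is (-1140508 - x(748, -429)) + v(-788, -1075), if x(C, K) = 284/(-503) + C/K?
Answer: -176877963744/150397 ≈ -1.1761e+6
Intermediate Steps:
x(C, K) = -284/503 + C/K (x(C, K) = 284*(-1/503) + C/K = -284/503 + C/K)
E = -1/897 (E = 1/(-897) = -1/897 ≈ -0.0011148)
v(d, z) = -2454196/69 (v(d, z) = (-1/897 - 684)*(52 + (d - d)) = -613549*(52 + 0)/897 = -613549/897*52 = -2454196/69)
(-1140508 - x(748, -429)) + v(-788, -1075) = (-1140508 - (-284/503 + 748/(-429))) - 2454196/69 = (-1140508 - (-284/503 + 748*(-1/429))) - 2454196/69 = (-1140508 - (-284/503 - 68/39)) - 2454196/69 = (-1140508 - 1*(-45280/19617)) - 2454196/69 = (-1140508 + 45280/19617) - 2454196/69 = -22373300156/19617 - 2454196/69 = -176877963744/150397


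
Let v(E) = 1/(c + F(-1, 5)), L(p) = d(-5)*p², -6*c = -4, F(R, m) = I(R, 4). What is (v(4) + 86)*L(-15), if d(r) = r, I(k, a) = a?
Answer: -1357875/14 ≈ -96991.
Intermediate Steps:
F(R, m) = 4
c = ⅔ (c = -⅙*(-4) = ⅔ ≈ 0.66667)
L(p) = -5*p²
v(E) = 3/14 (v(E) = 1/(⅔ + 4) = 1/(14/3) = 3/14)
(v(4) + 86)*L(-15) = (3/14 + 86)*(-5*(-15)²) = 1207*(-5*225)/14 = (1207/14)*(-1125) = -1357875/14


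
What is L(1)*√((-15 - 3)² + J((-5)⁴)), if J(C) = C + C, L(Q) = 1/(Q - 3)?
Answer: -√1574/2 ≈ -19.837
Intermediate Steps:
L(Q) = 1/(-3 + Q)
J(C) = 2*C
L(1)*√((-15 - 3)² + J((-5)⁴)) = √((-15 - 3)² + 2*(-5)⁴)/(-3 + 1) = √((-18)² + 2*625)/(-2) = -√(324 + 1250)/2 = -√1574/2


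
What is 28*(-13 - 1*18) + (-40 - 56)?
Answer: -964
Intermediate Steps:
28*(-13 - 1*18) + (-40 - 56) = 28*(-13 - 18) - 96 = 28*(-31) - 96 = -868 - 96 = -964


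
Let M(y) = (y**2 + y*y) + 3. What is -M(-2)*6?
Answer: -66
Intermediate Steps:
M(y) = 3 + 2*y**2 (M(y) = (y**2 + y**2) + 3 = 2*y**2 + 3 = 3 + 2*y**2)
-M(-2)*6 = -(3 + 2*(-2)**2)*6 = -(3 + 2*4)*6 = -(3 + 8)*6 = -1*11*6 = -11*6 = -66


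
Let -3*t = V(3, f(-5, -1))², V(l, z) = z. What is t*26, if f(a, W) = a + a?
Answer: -2600/3 ≈ -866.67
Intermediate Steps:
f(a, W) = 2*a
t = -100/3 (t = -(2*(-5))²/3 = -⅓*(-10)² = -⅓*100 = -100/3 ≈ -33.333)
t*26 = -100/3*26 = -2600/3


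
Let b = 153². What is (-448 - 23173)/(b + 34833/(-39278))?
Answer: -71368126/70724913 ≈ -1.0091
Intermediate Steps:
b = 23409
(-448 - 23173)/(b + 34833/(-39278)) = (-448 - 23173)/(23409 + 34833/(-39278)) = -23621/(23409 + 34833*(-1/39278)) = -23621/(23409 - 34833/39278) = -23621/919423869/39278 = -23621*39278/919423869 = -71368126/70724913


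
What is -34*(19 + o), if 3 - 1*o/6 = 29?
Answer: 4658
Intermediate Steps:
o = -156 (o = 18 - 6*29 = 18 - 174 = -156)
-34*(19 + o) = -34*(19 - 156) = -34*(-137) = 4658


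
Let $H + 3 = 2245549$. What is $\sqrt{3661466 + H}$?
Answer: $2 \sqrt{1476753} \approx 2430.4$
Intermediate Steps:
$H = 2245546$ ($H = -3 + 2245549 = 2245546$)
$\sqrt{3661466 + H} = \sqrt{3661466 + 2245546} = \sqrt{5907012} = 2 \sqrt{1476753}$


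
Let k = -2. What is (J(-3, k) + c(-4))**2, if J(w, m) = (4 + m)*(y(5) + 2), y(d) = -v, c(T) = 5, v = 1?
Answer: 49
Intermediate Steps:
y(d) = -1 (y(d) = -1*1 = -1)
J(w, m) = 4 + m (J(w, m) = (4 + m)*(-1 + 2) = (4 + m)*1 = 4 + m)
(J(-3, k) + c(-4))**2 = ((4 - 2) + 5)**2 = (2 + 5)**2 = 7**2 = 49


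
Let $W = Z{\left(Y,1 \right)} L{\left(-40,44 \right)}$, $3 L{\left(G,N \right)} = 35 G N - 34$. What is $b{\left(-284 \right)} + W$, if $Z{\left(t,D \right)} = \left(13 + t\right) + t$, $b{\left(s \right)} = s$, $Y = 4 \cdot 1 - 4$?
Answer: $- \frac{802094}{3} \approx -2.6736 \cdot 10^{5}$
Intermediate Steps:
$L{\left(G,N \right)} = - \frac{34}{3} + \frac{35 G N}{3}$ ($L{\left(G,N \right)} = \frac{35 G N - 34}{3} = \frac{-34 + 35 G N}{3} = - \frac{34}{3} + \frac{35 G N}{3}$)
$Y = 0$ ($Y = 4 - 4 = 0$)
$Z{\left(t,D \right)} = 13 + 2 t$
$W = - \frac{801242}{3}$ ($W = \left(13 + 2 \cdot 0\right) \left(- \frac{34}{3} + \frac{35}{3} \left(-40\right) 44\right) = \left(13 + 0\right) \left(- \frac{34}{3} - \frac{61600}{3}\right) = 13 \left(- \frac{61634}{3}\right) = - \frac{801242}{3} \approx -2.6708 \cdot 10^{5}$)
$b{\left(-284 \right)} + W = -284 - \frac{801242}{3} = - \frac{802094}{3}$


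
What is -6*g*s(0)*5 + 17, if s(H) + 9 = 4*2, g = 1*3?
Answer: 107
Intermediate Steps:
g = 3
s(H) = -1 (s(H) = -9 + 4*2 = -9 + 8 = -1)
-6*g*s(0)*5 + 17 = -6*3*(-1)*5 + 17 = -(-18)*5 + 17 = -6*(-15) + 17 = 90 + 17 = 107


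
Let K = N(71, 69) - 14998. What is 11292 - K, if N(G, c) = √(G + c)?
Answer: 26290 - 2*√35 ≈ 26278.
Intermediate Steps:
K = -14998 + 2*√35 (K = √(71 + 69) - 14998 = √140 - 14998 = 2*√35 - 14998 = -14998 + 2*√35 ≈ -14986.)
11292 - K = 11292 - (-14998 + 2*√35) = 11292 + (14998 - 2*√35) = 26290 - 2*√35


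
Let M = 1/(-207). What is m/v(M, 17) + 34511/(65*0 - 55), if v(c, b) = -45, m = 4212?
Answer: -39659/55 ≈ -721.07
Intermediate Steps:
M = -1/207 ≈ -0.0048309
m/v(M, 17) + 34511/(65*0 - 55) = 4212/(-45) + 34511/(65*0 - 55) = 4212*(-1/45) + 34511/(0 - 55) = -468/5 + 34511/(-55) = -468/5 + 34511*(-1/55) = -468/5 - 34511/55 = -39659/55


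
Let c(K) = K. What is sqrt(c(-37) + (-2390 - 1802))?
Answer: I*sqrt(4229) ≈ 65.031*I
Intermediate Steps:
sqrt(c(-37) + (-2390 - 1802)) = sqrt(-37 + (-2390 - 1802)) = sqrt(-37 - 4192) = sqrt(-4229) = I*sqrt(4229)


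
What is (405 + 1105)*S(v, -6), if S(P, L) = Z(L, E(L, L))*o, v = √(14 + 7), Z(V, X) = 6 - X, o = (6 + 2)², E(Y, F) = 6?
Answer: 0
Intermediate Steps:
o = 64 (o = 8² = 64)
v = √21 ≈ 4.5826
S(P, L) = 0 (S(P, L) = (6 - 1*6)*64 = (6 - 6)*64 = 0*64 = 0)
(405 + 1105)*S(v, -6) = (405 + 1105)*0 = 1510*0 = 0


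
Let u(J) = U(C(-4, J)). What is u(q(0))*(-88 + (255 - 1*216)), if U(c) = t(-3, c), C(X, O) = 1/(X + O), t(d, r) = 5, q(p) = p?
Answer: -245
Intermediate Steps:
C(X, O) = 1/(O + X)
U(c) = 5
u(J) = 5
u(q(0))*(-88 + (255 - 1*216)) = 5*(-88 + (255 - 1*216)) = 5*(-88 + (255 - 216)) = 5*(-88 + 39) = 5*(-49) = -245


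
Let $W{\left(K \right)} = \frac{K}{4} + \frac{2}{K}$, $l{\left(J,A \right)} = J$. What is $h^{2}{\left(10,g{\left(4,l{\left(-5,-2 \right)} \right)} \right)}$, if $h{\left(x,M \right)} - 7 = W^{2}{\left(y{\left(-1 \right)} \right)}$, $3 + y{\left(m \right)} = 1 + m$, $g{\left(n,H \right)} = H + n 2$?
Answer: $\frac{1682209}{20736} \approx 81.125$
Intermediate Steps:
$g{\left(n,H \right)} = H + 2 n$
$y{\left(m \right)} = -2 + m$ ($y{\left(m \right)} = -3 + \left(1 + m\right) = -2 + m$)
$W{\left(K \right)} = \frac{2}{K} + \frac{K}{4}$ ($W{\left(K \right)} = K \frac{1}{4} + \frac{2}{K} = \frac{K}{4} + \frac{2}{K} = \frac{2}{K} + \frac{K}{4}$)
$h{\left(x,M \right)} = \frac{1297}{144}$ ($h{\left(x,M \right)} = 7 + \left(\frac{2}{-2 - 1} + \frac{-2 - 1}{4}\right)^{2} = 7 + \left(\frac{2}{-3} + \frac{1}{4} \left(-3\right)\right)^{2} = 7 + \left(2 \left(- \frac{1}{3}\right) - \frac{3}{4}\right)^{2} = 7 + \left(- \frac{2}{3} - \frac{3}{4}\right)^{2} = 7 + \left(- \frac{17}{12}\right)^{2} = 7 + \frac{289}{144} = \frac{1297}{144}$)
$h^{2}{\left(10,g{\left(4,l{\left(-5,-2 \right)} \right)} \right)} = \left(\frac{1297}{144}\right)^{2} = \frac{1682209}{20736}$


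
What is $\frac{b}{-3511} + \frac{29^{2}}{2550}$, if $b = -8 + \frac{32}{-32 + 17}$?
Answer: $\frac{2978591}{8953050} \approx 0.33269$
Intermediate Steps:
$b = - \frac{152}{15}$ ($b = -8 + \frac{32}{-15} = -8 + 32 \left(- \frac{1}{15}\right) = -8 - \frac{32}{15} = - \frac{152}{15} \approx -10.133$)
$\frac{b}{-3511} + \frac{29^{2}}{2550} = - \frac{152}{15 \left(-3511\right)} + \frac{29^{2}}{2550} = \left(- \frac{152}{15}\right) \left(- \frac{1}{3511}\right) + 841 \cdot \frac{1}{2550} = \frac{152}{52665} + \frac{841}{2550} = \frac{2978591}{8953050}$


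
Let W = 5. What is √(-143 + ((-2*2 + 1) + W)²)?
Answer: I*√139 ≈ 11.79*I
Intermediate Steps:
√(-143 + ((-2*2 + 1) + W)²) = √(-143 + ((-2*2 + 1) + 5)²) = √(-143 + ((-4 + 1) + 5)²) = √(-143 + (-3 + 5)²) = √(-143 + 2²) = √(-143 + 4) = √(-139) = I*√139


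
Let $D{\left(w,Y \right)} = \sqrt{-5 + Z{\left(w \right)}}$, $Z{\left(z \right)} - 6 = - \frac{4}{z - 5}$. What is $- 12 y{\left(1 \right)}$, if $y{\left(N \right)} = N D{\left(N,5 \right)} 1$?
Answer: $- 12 \sqrt{2} \approx -16.971$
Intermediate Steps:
$Z{\left(z \right)} = 6 - \frac{4}{-5 + z}$ ($Z{\left(z \right)} = 6 - \frac{4}{z - 5} = 6 - \frac{4}{-5 + z}$)
$D{\left(w,Y \right)} = \sqrt{-5 + \frac{2 \left(-17 + 3 w\right)}{-5 + w}}$
$y{\left(N \right)} = N \sqrt{\frac{-9 + N}{-5 + N}}$ ($y{\left(N \right)} = N \sqrt{\frac{-9 + N}{-5 + N}} 1 = N \sqrt{\frac{-9 + N}{-5 + N}}$)
$- 12 y{\left(1 \right)} = - 12 \cdot 1 \sqrt{\frac{-9 + 1}{-5 + 1}} = - 12 \cdot 1 \sqrt{\frac{1}{-4} \left(-8\right)} = - 12 \cdot 1 \sqrt{\left(- \frac{1}{4}\right) \left(-8\right)} = - 12 \cdot 1 \sqrt{2} = - 12 \sqrt{2}$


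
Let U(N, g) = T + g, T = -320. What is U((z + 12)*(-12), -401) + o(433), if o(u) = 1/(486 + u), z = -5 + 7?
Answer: -662598/919 ≈ -721.00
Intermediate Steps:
z = 2
U(N, g) = -320 + g
U((z + 12)*(-12), -401) + o(433) = (-320 - 401) + 1/(486 + 433) = -721 + 1/919 = -662598/919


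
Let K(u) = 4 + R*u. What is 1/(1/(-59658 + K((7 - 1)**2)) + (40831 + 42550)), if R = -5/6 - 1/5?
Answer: 298456/24885559731 ≈ 1.1993e-5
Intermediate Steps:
R = -31/30 (R = -5*1/6 - 1*1/5 = -5/6 - 1/5 = -31/30 ≈ -1.0333)
K(u) = 4 - 31*u/30
1/(1/(-59658 + K((7 - 1)**2)) + (40831 + 42550)) = 1/(1/(-59658 + (4 - 31*(7 - 1)**2/30)) + (40831 + 42550)) = 1/(1/(-59658 + (4 - 31/30*6**2)) + 83381) = 1/(1/(-59658 + (4 - 31/30*36)) + 83381) = 1/(1/(-59658 + (4 - 186/5)) + 83381) = 1/(1/(-59658 - 166/5) + 83381) = 1/(1/(-298456/5) + 83381) = 1/(-5/298456 + 83381) = 1/(24885559731/298456) = 298456/24885559731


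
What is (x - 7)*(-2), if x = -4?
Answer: 22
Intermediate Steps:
(x - 7)*(-2) = (-4 - 7)*(-2) = -11*(-2) = 22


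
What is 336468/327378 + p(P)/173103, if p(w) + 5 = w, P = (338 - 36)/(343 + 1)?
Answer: 1669611760681/1624543266108 ≈ 1.0277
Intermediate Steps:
P = 151/172 (P = 302/344 = 302*(1/344) = 151/172 ≈ 0.87791)
p(w) = -5 + w
336468/327378 + p(P)/173103 = 336468/327378 + (-5 + 151/172)/173103 = 336468*(1/327378) - 709/172*1/173103 = 56078/54563 - 709/29773716 = 1669611760681/1624543266108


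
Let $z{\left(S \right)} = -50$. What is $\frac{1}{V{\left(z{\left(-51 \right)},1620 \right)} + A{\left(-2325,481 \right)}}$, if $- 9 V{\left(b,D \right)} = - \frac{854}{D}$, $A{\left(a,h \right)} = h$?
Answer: $\frac{7290}{3506917} \approx 0.0020787$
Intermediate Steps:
$V{\left(b,D \right)} = \frac{854}{9 D}$ ($V{\left(b,D \right)} = - \frac{\left(-854\right) \frac{1}{D}}{9} = \frac{854}{9 D}$)
$\frac{1}{V{\left(z{\left(-51 \right)},1620 \right)} + A{\left(-2325,481 \right)}} = \frac{1}{\frac{854}{9 \cdot 1620} + 481} = \frac{1}{\frac{854}{9} \cdot \frac{1}{1620} + 481} = \frac{1}{\frac{427}{7290} + 481} = \frac{1}{\frac{3506917}{7290}} = \frac{7290}{3506917}$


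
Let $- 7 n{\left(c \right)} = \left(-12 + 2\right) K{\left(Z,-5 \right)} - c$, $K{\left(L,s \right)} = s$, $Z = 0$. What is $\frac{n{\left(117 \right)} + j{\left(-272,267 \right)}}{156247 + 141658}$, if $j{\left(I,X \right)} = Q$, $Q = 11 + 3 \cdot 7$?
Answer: $\frac{291}{2085335} \approx 0.00013955$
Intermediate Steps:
$n{\left(c \right)} = - \frac{50}{7} + \frac{c}{7}$ ($n{\left(c \right)} = - \frac{\left(-12 + 2\right) \left(-5\right) - c}{7} = - \frac{\left(-10\right) \left(-5\right) - c}{7} = - \frac{50 - c}{7} = - \frac{50}{7} + \frac{c}{7}$)
$Q = 32$ ($Q = 11 + 21 = 32$)
$j{\left(I,X \right)} = 32$
$\frac{n{\left(117 \right)} + j{\left(-272,267 \right)}}{156247 + 141658} = \frac{\left(- \frac{50}{7} + \frac{1}{7} \cdot 117\right) + 32}{156247 + 141658} = \frac{\left(- \frac{50}{7} + \frac{117}{7}\right) + 32}{297905} = \left(\frac{67}{7} + 32\right) \frac{1}{297905} = \frac{291}{7} \cdot \frac{1}{297905} = \frac{291}{2085335}$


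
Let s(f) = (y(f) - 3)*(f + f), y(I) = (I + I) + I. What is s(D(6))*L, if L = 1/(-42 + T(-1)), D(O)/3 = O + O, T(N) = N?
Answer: -7560/43 ≈ -175.81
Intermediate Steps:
y(I) = 3*I (y(I) = 2*I + I = 3*I)
D(O) = 6*O (D(O) = 3*(O + O) = 3*(2*O) = 6*O)
s(f) = 2*f*(-3 + 3*f) (s(f) = (3*f - 3)*(f + f) = (-3 + 3*f)*(2*f) = 2*f*(-3 + 3*f))
L = -1/43 (L = 1/(-42 - 1) = 1/(-43) = -1/43 ≈ -0.023256)
s(D(6))*L = (6*(6*6)*(-1 + 6*6))*(-1/43) = (6*36*(-1 + 36))*(-1/43) = (6*36*35)*(-1/43) = 7560*(-1/43) = -7560/43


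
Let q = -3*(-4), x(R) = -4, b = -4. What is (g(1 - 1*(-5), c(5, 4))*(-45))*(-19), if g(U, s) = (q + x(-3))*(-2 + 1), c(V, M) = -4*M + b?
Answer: -6840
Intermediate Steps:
q = 12
c(V, M) = -4 - 4*M (c(V, M) = -4*M - 4 = -4 - 4*M)
g(U, s) = -8 (g(U, s) = (12 - 4)*(-2 + 1) = 8*(-1) = -8)
(g(1 - 1*(-5), c(5, 4))*(-45))*(-19) = -8*(-45)*(-19) = 360*(-19) = -6840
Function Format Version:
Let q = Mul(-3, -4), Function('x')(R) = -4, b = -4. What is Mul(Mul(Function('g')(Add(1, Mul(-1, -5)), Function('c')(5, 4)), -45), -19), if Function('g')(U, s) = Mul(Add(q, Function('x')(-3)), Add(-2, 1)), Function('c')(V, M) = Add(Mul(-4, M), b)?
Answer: -6840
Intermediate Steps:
q = 12
Function('c')(V, M) = Add(-4, Mul(-4, M)) (Function('c')(V, M) = Add(Mul(-4, M), -4) = Add(-4, Mul(-4, M)))
Function('g')(U, s) = -8 (Function('g')(U, s) = Mul(Add(12, -4), Add(-2, 1)) = Mul(8, -1) = -8)
Mul(Mul(Function('g')(Add(1, Mul(-1, -5)), Function('c')(5, 4)), -45), -19) = Mul(Mul(-8, -45), -19) = Mul(360, -19) = -6840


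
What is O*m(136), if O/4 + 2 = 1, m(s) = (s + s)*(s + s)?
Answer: -295936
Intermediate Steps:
m(s) = 4*s² (m(s) = (2*s)*(2*s) = 4*s²)
O = -4 (O = -8 + 4*1 = -8 + 4 = -4)
O*m(136) = -16*136² = -16*18496 = -4*73984 = -295936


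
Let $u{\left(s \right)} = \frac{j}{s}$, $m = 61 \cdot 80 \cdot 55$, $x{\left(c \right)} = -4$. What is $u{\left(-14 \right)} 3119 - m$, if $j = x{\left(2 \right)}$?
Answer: $- \frac{1872562}{7} \approx -2.6751 \cdot 10^{5}$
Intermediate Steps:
$j = -4$
$m = 268400$ ($m = 4880 \cdot 55 = 268400$)
$u{\left(s \right)} = - \frac{4}{s}$
$u{\left(-14 \right)} 3119 - m = - \frac{4}{-14} \cdot 3119 - 268400 = \left(-4\right) \left(- \frac{1}{14}\right) 3119 - 268400 = \frac{2}{7} \cdot 3119 - 268400 = \frac{6238}{7} - 268400 = - \frac{1872562}{7}$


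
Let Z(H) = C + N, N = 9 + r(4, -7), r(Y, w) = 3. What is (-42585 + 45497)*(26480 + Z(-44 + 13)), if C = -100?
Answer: 76853504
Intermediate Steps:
N = 12 (N = 9 + 3 = 12)
Z(H) = -88 (Z(H) = -100 + 12 = -88)
(-42585 + 45497)*(26480 + Z(-44 + 13)) = (-42585 + 45497)*(26480 - 88) = 2912*26392 = 76853504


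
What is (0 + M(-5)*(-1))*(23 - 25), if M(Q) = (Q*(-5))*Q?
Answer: -250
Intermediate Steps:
M(Q) = -5*Q**2 (M(Q) = (-5*Q)*Q = -5*Q**2)
(0 + M(-5)*(-1))*(23 - 25) = (0 - 5*(-5)**2*(-1))*(23 - 25) = (0 - 5*25*(-1))*(-2) = (0 - 125*(-1))*(-2) = (0 + 125)*(-2) = 125*(-2) = -250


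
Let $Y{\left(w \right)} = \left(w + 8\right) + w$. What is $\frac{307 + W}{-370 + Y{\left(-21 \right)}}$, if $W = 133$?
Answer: $- \frac{110}{101} \approx -1.0891$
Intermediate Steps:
$Y{\left(w \right)} = 8 + 2 w$ ($Y{\left(w \right)} = \left(8 + w\right) + w = 8 + 2 w$)
$\frac{307 + W}{-370 + Y{\left(-21 \right)}} = \frac{307 + 133}{-370 + \left(8 + 2 \left(-21\right)\right)} = \frac{440}{-370 + \left(8 - 42\right)} = \frac{440}{-370 - 34} = \frac{440}{-404} = 440 \left(- \frac{1}{404}\right) = - \frac{110}{101}$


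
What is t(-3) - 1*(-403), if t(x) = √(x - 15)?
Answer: 403 + 3*I*√2 ≈ 403.0 + 4.2426*I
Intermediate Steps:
t(x) = √(-15 + x)
t(-3) - 1*(-403) = √(-15 - 3) - 1*(-403) = √(-18) + 403 = 3*I*√2 + 403 = 403 + 3*I*√2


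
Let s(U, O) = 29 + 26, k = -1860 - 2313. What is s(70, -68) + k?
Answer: -4118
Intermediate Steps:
k = -4173
s(U, O) = 55
s(70, -68) + k = 55 - 4173 = -4118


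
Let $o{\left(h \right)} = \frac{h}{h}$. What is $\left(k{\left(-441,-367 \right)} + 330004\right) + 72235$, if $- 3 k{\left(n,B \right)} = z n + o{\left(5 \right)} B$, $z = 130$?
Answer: $\frac{1264414}{3} \approx 4.2147 \cdot 10^{5}$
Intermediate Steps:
$o{\left(h \right)} = 1$
$k{\left(n,B \right)} = - \frac{130 n}{3} - \frac{B}{3}$ ($k{\left(n,B \right)} = - \frac{130 n + 1 B}{3} = - \frac{130 n + B}{3} = - \frac{B + 130 n}{3} = - \frac{130 n}{3} - \frac{B}{3}$)
$\left(k{\left(-441,-367 \right)} + 330004\right) + 72235 = \left(\left(\left(- \frac{130}{3}\right) \left(-441\right) - - \frac{367}{3}\right) + 330004\right) + 72235 = \left(\left(19110 + \frac{367}{3}\right) + 330004\right) + 72235 = \left(\frac{57697}{3} + 330004\right) + 72235 = \frac{1047709}{3} + 72235 = \frac{1264414}{3}$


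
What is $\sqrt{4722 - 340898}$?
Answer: $4 i \sqrt{21011} \approx 579.81 i$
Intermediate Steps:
$\sqrt{4722 - 340898} = \sqrt{-336176} = 4 i \sqrt{21011}$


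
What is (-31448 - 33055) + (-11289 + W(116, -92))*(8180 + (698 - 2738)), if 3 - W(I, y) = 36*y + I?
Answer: -49737103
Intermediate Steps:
W(I, y) = 3 - I - 36*y (W(I, y) = 3 - (36*y + I) = 3 - (I + 36*y) = 3 + (-I - 36*y) = 3 - I - 36*y)
(-31448 - 33055) + (-11289 + W(116, -92))*(8180 + (698 - 2738)) = (-31448 - 33055) + (-11289 + (3 - 1*116 - 36*(-92)))*(8180 + (698 - 2738)) = -64503 + (-11289 + (3 - 116 + 3312))*(8180 - 2040) = -64503 + (-11289 + 3199)*6140 = -64503 - 8090*6140 = -64503 - 49672600 = -49737103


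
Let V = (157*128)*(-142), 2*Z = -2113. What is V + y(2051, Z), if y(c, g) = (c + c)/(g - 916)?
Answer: -11257586444/3945 ≈ -2.8536e+6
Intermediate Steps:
Z = -2113/2 (Z = (1/2)*(-2113) = -2113/2 ≈ -1056.5)
V = -2853632 (V = 20096*(-142) = -2853632)
y(c, g) = 2*c/(-916 + g) (y(c, g) = (2*c)/(-916 + g) = 2*c/(-916 + g))
V + y(2051, Z) = -2853632 + 2*2051/(-916 - 2113/2) = -2853632 + 2*2051/(-3945/2) = -2853632 + 2*2051*(-2/3945) = -2853632 - 8204/3945 = -11257586444/3945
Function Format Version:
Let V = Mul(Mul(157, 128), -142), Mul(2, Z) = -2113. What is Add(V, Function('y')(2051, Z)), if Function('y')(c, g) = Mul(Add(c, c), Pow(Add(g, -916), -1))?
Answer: Rational(-11257586444, 3945) ≈ -2.8536e+6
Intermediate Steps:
Z = Rational(-2113, 2) (Z = Mul(Rational(1, 2), -2113) = Rational(-2113, 2) ≈ -1056.5)
V = -2853632 (V = Mul(20096, -142) = -2853632)
Function('y')(c, g) = Mul(2, c, Pow(Add(-916, g), -1)) (Function('y')(c, g) = Mul(Mul(2, c), Pow(Add(-916, g), -1)) = Mul(2, c, Pow(Add(-916, g), -1)))
Add(V, Function('y')(2051, Z)) = Add(-2853632, Mul(2, 2051, Pow(Add(-916, Rational(-2113, 2)), -1))) = Add(-2853632, Mul(2, 2051, Pow(Rational(-3945, 2), -1))) = Add(-2853632, Mul(2, 2051, Rational(-2, 3945))) = Add(-2853632, Rational(-8204, 3945)) = Rational(-11257586444, 3945)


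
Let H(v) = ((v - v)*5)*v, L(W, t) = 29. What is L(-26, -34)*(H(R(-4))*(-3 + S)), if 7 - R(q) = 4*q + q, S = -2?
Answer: 0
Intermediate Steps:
R(q) = 7 - 5*q (R(q) = 7 - (4*q + q) = 7 - 5*q)
H(v) = 0 (H(v) = (0*5)*v = 0*v = 0)
L(-26, -34)*(H(R(-4))*(-3 + S)) = 29*(0*(-3 - 2)) = 29*(0*(-5)) = 29*0 = 0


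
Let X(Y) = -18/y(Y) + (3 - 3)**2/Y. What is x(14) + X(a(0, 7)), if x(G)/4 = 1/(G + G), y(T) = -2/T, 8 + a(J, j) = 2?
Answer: -377/7 ≈ -53.857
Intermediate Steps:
a(J, j) = -6 (a(J, j) = -8 + 2 = -6)
x(G) = 2/G (x(G) = 4/(G + G) = 4/((2*G)) = 4*(1/(2*G)) = 2/G)
X(Y) = 9*Y (X(Y) = -18*(-Y/2) + (3 - 3)**2/Y = -(-9)*Y + 0**2/Y = 9*Y + 0/Y = 9*Y + 0 = 9*Y)
x(14) + X(a(0, 7)) = 2/14 + 9*(-6) = 2*(1/14) - 54 = 1/7 - 54 = -377/7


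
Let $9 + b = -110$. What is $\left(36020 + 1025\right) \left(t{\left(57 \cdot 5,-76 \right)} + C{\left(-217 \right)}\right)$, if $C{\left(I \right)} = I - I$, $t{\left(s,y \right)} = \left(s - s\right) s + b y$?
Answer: $335034980$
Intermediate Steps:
$b = -119$ ($b = -9 - 110 = -119$)
$t{\left(s,y \right)} = - 119 y$ ($t{\left(s,y \right)} = \left(s - s\right) s - 119 y = 0 s - 119 y = 0 - 119 y = - 119 y$)
$C{\left(I \right)} = 0$
$\left(36020 + 1025\right) \left(t{\left(57 \cdot 5,-76 \right)} + C{\left(-217 \right)}\right) = \left(36020 + 1025\right) \left(\left(-119\right) \left(-76\right) + 0\right) = 37045 \left(9044 + 0\right) = 37045 \cdot 9044 = 335034980$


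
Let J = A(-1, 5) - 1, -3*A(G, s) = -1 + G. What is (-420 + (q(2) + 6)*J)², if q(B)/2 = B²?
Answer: 1623076/9 ≈ 1.8034e+5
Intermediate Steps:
A(G, s) = ⅓ - G/3 (A(G, s) = -(-1 + G)/3 = ⅓ - G/3)
J = -⅓ (J = (⅓ - ⅓*(-1)) - 1 = (⅓ + ⅓) - 1 = ⅔ - 1 = -⅓ ≈ -0.33333)
q(B) = 2*B²
(-420 + (q(2) + 6)*J)² = (-420 + (2*2² + 6)*(-⅓))² = (-420 + (2*4 + 6)*(-⅓))² = (-420 + (8 + 6)*(-⅓))² = (-420 + 14*(-⅓))² = (-420 - 14/3)² = (-1274/3)² = 1623076/9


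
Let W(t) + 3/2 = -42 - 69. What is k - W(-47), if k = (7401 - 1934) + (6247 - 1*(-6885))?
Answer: 37423/2 ≈ 18712.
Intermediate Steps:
W(t) = -225/2 (W(t) = -3/2 + (-42 - 69) = -3/2 - 111 = -225/2)
k = 18599 (k = 5467 + (6247 + 6885) = 5467 + 13132 = 18599)
k - W(-47) = 18599 - 1*(-225/2) = 18599 + 225/2 = 37423/2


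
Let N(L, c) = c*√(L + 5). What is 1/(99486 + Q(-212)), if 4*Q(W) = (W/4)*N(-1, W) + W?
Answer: 1/105051 ≈ 9.5192e-6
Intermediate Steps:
N(L, c) = c*√(5 + L)
Q(W) = W/4 + W²/8 (Q(W) = ((W/4)*(W*√(5 - 1)) + W)/4 = ((W*(¼))*(W*√4) + W)/4 = ((W/4)*(W*2) + W)/4 = ((W/4)*(2*W) + W)/4 = (W²/2 + W)/4 = (W + W²/2)/4 = W/4 + W²/8)
1/(99486 + Q(-212)) = 1/(99486 + (⅛)*(-212)*(2 - 212)) = 1/(99486 + (⅛)*(-212)*(-210)) = 1/(99486 + 5565) = 1/105051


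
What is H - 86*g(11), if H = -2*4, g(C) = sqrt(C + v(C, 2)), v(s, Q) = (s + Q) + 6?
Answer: -8 - 86*sqrt(30) ≈ -479.04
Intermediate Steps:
v(s, Q) = 6 + Q + s (v(s, Q) = (Q + s) + 6 = 6 + Q + s)
g(C) = sqrt(8 + 2*C) (g(C) = sqrt(C + (6 + 2 + C)) = sqrt(C + (8 + C)) = sqrt(8 + 2*C))
H = -8
H - 86*g(11) = -8 - 86*sqrt(8 + 2*11) = -8 - 86*sqrt(8 + 22) = -8 - 86*sqrt(30)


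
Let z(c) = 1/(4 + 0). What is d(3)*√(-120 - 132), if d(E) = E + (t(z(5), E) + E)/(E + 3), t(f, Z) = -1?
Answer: 20*I*√7 ≈ 52.915*I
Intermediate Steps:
z(c) = ¼ (z(c) = 1/4 = ¼)
d(E) = E + (-1 + E)/(3 + E) (d(E) = E + (-1 + E)/(E + 3) = E + (-1 + E)/(3 + E))
d(3)*√(-120 - 132) = ((-1 + 3² + 4*3)/(3 + 3))*√(-120 - 132) = ((-1 + 9 + 12)/6)*√(-252) = ((⅙)*20)*(6*I*√7) = 10*(6*I*√7)/3 = 20*I*√7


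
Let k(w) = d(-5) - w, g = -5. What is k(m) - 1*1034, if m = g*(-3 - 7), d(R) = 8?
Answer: -1076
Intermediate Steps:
m = 50 (m = -5*(-3 - 7) = -5*(-10) = 50)
k(w) = 8 - w
k(m) - 1*1034 = (8 - 1*50) - 1*1034 = (8 - 50) - 1034 = -42 - 1034 = -1076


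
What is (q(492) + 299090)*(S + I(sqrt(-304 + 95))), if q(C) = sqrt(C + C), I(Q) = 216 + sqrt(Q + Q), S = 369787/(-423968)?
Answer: (149545 + sqrt(246))*(91207301 + 423968*209**(1/4)*(1 + I))/211984 ≈ 6.5487e+7 + 1.1373e+6*I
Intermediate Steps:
S = -369787/423968 (S = 369787*(-1/423968) = -369787/423968 ≈ -0.87220)
I(Q) = 216 + sqrt(2)*sqrt(Q) (I(Q) = 216 + sqrt(2*Q) = 216 + sqrt(2)*sqrt(Q))
q(C) = sqrt(2)*sqrt(C) (q(C) = sqrt(2*C) = sqrt(2)*sqrt(C))
(q(492) + 299090)*(S + I(sqrt(-304 + 95))) = (sqrt(2)*sqrt(492) + 299090)*(-369787/423968 + (216 + sqrt(2)*sqrt(sqrt(-304 + 95)))) = (sqrt(2)*(2*sqrt(123)) + 299090)*(-369787/423968 + (216 + sqrt(2)*sqrt(sqrt(-209)))) = (2*sqrt(246) + 299090)*(-369787/423968 + (216 + sqrt(2)*sqrt(I*sqrt(209)))) = (299090 + 2*sqrt(246))*(-369787/423968 + (216 + sqrt(2)*(209**(1/4)*sqrt(I)))) = (299090 + 2*sqrt(246))*(-369787/423968 + (216 + sqrt(2)*209**(1/4)*sqrt(I))) = (299090 + 2*sqrt(246))*(91207301/423968 + sqrt(2)*209**(1/4)*sqrt(I))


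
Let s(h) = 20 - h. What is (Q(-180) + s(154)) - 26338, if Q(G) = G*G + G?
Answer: 5748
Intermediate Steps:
Q(G) = G + G² (Q(G) = G² + G = G + G²)
(Q(-180) + s(154)) - 26338 = (-180*(1 - 180) + (20 - 1*154)) - 26338 = (-180*(-179) + (20 - 154)) - 26338 = (32220 - 134) - 26338 = 32086 - 26338 = 5748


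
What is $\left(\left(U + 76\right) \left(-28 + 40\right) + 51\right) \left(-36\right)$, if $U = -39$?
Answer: $-17820$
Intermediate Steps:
$\left(\left(U + 76\right) \left(-28 + 40\right) + 51\right) \left(-36\right) = \left(\left(-39 + 76\right) \left(-28 + 40\right) + 51\right) \left(-36\right) = \left(37 \cdot 12 + 51\right) \left(-36\right) = \left(444 + 51\right) \left(-36\right) = 495 \left(-36\right) = -17820$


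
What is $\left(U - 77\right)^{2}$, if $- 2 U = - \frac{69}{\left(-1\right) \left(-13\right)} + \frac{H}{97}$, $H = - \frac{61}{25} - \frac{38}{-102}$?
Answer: $\frac{57135105216663049}{10339761802500} \approx 5525.8$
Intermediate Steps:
$H = - \frac{2636}{1275}$ ($H = \left(-61\right) \frac{1}{25} - - \frac{19}{51} = - \frac{61}{25} + \frac{19}{51} = - \frac{2636}{1275} \approx -2.0675$)
$U = \frac{8567843}{3215550}$ ($U = - \frac{- \frac{69}{\left(-1\right) \left(-13\right)} - \frac{2636}{1275 \cdot 97}}{2} = - \frac{- \frac{69}{13} - \frac{2636}{123675}}{2} = \left(- \frac{1}{2}\right) \left(- \frac{8567843}{1607775}\right) = \frac{8567843}{3215550} \approx 2.6645$)
$\left(U - 77\right)^{2} = \left(\frac{8567843}{3215550} - 77\right)^{2} = \left(- \frac{239029507}{3215550}\right)^{2} = \frac{57135105216663049}{10339761802500}$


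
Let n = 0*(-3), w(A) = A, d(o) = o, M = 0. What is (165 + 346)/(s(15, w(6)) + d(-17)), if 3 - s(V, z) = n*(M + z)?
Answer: -73/2 ≈ -36.500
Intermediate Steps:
n = 0
s(V, z) = 3 (s(V, z) = 3 - 0*(0 + z) = 3 - 0*z = 3 - 1*0 = 3 + 0 = 3)
(165 + 346)/(s(15, w(6)) + d(-17)) = (165 + 346)/(3 - 17) = 511/(-14) = 511*(-1/14) = -73/2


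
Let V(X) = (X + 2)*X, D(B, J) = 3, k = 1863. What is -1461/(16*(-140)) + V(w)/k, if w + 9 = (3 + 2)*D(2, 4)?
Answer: 943121/1391040 ≈ 0.67800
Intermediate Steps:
w = 6 (w = -9 + (3 + 2)*3 = -9 + 5*3 = -9 + 15 = 6)
V(X) = X*(2 + X) (V(X) = (2 + X)*X = X*(2 + X))
-1461/(16*(-140)) + V(w)/k = -1461/(16*(-140)) + (6*(2 + 6))/1863 = -1461/(-2240) + (6*8)*(1/1863) = -1461*(-1/2240) + 48*(1/1863) = 1461/2240 + 16/621 = 943121/1391040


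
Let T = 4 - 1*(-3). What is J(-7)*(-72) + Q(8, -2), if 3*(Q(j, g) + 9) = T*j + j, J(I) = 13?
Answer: -2771/3 ≈ -923.67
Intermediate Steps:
T = 7 (T = 4 + 3 = 7)
Q(j, g) = -9 + 8*j/3 (Q(j, g) = -9 + (7*j + j)/3 = -9 + (8*j)/3 = -9 + 8*j/3)
J(-7)*(-72) + Q(8, -2) = 13*(-72) + (-9 + (8/3)*8) = -936 + (-9 + 64/3) = -936 + 37/3 = -2771/3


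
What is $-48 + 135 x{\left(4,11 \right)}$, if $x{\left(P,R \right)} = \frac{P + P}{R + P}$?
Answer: $24$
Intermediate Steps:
$x{\left(P,R \right)} = \frac{2 P}{P + R}$
$-48 + 135 x{\left(4,11 \right)} = -48 + 135 \cdot 2 \cdot 4 \frac{1}{4 + 11} = -48 + 135 \cdot 2 \cdot 4 \cdot \frac{1}{15} = -48 + 135 \cdot \frac{8}{15} = -48 + 72 = 24$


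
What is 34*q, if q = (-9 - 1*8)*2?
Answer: -1156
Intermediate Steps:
q = -34 (q = (-9 - 8)*2 = -17*2 = -34)
34*q = 34*(-34) = -1156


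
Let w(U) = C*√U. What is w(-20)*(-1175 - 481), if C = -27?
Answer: 89424*I*√5 ≈ 1.9996e+5*I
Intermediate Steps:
w(U) = -27*√U
w(-20)*(-1175 - 481) = (-54*I*√5)*(-1175 - 481) = -54*I*√5*(-1656) = 89424*I*√5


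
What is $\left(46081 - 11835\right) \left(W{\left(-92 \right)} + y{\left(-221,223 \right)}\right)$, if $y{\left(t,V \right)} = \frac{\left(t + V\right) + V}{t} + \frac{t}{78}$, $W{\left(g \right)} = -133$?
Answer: $- \frac{3107225195}{663} \approx -4.6866 \cdot 10^{6}$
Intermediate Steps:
$y{\left(t,V \right)} = \frac{t}{78} + \frac{t + 2 V}{t}$ ($y{\left(t,V \right)} = \frac{\left(V + t\right) + V}{t} + t \frac{1}{78} = \frac{t + 2 V}{t} + \frac{t}{78} = \frac{t}{78} + \frac{t + 2 V}{t}$)
$\left(46081 - 11835\right) \left(W{\left(-92 \right)} + y{\left(-221,223 \right)}\right) = \left(46081 - 11835\right) \left(-133 + \left(1 + \frac{1}{78} \left(-221\right) + 2 \cdot 223 \frac{1}{-221}\right)\right) = 34246 \left(-133 + \left(1 - \frac{17}{6} + 2 \cdot 223 \left(- \frac{1}{221}\right)\right)\right) = 34246 \left(-133 - \frac{5107}{1326}\right) = 34246 \left(- \frac{181465}{1326}\right) = - \frac{3107225195}{663}$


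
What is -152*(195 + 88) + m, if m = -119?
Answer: -43135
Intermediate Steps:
-152*(195 + 88) + m = -152*(195 + 88) - 119 = -152*283 - 119 = -43016 - 119 = -43135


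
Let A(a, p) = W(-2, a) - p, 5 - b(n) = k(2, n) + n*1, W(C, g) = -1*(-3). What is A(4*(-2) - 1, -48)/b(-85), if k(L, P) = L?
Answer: 51/88 ≈ 0.57955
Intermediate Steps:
W(C, g) = 3
b(n) = 3 - n (b(n) = 5 - (2 + n*1) = 5 - (2 + n) = 5 + (-2 - n) = 3 - n)
A(a, p) = 3 - p
A(4*(-2) - 1, -48)/b(-85) = (3 - 1*(-48))/(3 - 1*(-85)) = (3 + 48)/(3 + 85) = 51/88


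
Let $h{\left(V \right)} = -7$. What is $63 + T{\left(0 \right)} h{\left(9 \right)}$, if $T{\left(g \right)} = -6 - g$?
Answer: $105$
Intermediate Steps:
$63 + T{\left(0 \right)} h{\left(9 \right)} = 63 + \left(-6 - 0\right) \left(-7\right) = 63 + \left(-6 + 0\right) \left(-7\right) = 63 - -42 = 63 + 42 = 105$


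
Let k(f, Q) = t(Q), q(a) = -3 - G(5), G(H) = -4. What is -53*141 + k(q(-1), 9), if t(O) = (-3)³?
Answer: -7500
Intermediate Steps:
t(O) = -27
q(a) = 1 (q(a) = -3 - 1*(-4) = -3 + 4 = 1)
k(f, Q) = -27
-53*141 + k(q(-1), 9) = -53*141 - 27 = -7473 - 27 = -7500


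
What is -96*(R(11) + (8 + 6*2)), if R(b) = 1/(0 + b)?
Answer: -21216/11 ≈ -1928.7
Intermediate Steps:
R(b) = 1/b
-96*(R(11) + (8 + 6*2)) = -96*(1/11 + (8 + 6*2)) = -96*(1/11 + (8 + 12)) = -96*(1/11 + 20) = -96*221/11 = -21216/11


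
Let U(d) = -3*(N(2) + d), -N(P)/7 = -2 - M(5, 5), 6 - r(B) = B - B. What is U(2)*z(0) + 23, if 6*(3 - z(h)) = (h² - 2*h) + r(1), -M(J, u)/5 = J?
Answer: 977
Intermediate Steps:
r(B) = 6 (r(B) = 6 - (B - B) = 6 - 1*0 = 6 + 0 = 6)
M(J, u) = -5*J
N(P) = -161 (N(P) = -7*(-2 - (-5)*5) = -7*(-2 - 1*(-25)) = -7*(-2 + 25) = -7*23 = -161)
z(h) = 2 - h²/6 + h/3 (z(h) = 3 - ((h² - 2*h) + 6)/6 = 3 - (6 + h² - 2*h)/6 = 3 + (-1 - h²/6 + h/3) = 2 - h²/6 + h/3)
U(d) = 483 - 3*d (U(d) = -3*(-161 + d) = 483 - 3*d)
U(2)*z(0) + 23 = (483 - 3*2)*(2 - ⅙*0² + (⅓)*0) + 23 = (483 - 6)*(2 - ⅙*0 + 0) + 23 = 477*(2 + 0 + 0) + 23 = 477*2 + 23 = 954 + 23 = 977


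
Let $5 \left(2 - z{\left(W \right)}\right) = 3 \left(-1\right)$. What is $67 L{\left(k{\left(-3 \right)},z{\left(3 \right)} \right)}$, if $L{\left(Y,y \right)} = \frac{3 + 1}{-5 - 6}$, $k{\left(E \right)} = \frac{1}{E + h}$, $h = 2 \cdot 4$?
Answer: $- \frac{268}{11} \approx -24.364$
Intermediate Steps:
$h = 8$
$z{\left(W \right)} = \frac{13}{5}$ ($z{\left(W \right)} = 2 - \frac{3 \left(-1\right)}{5} = 2 - - \frac{3}{5} = 2 + \frac{3}{5} = \frac{13}{5}$)
$k{\left(E \right)} = \frac{1}{8 + E}$ ($k{\left(E \right)} = \frac{1}{E + 8} = \frac{1}{8 + E}$)
$L{\left(Y,y \right)} = - \frac{4}{11}$ ($L{\left(Y,y \right)} = \frac{4}{-11} = 4 \left(- \frac{1}{11}\right) = - \frac{4}{11}$)
$67 L{\left(k{\left(-3 \right)},z{\left(3 \right)} \right)} = 67 \left(- \frac{4}{11}\right) = - \frac{268}{11}$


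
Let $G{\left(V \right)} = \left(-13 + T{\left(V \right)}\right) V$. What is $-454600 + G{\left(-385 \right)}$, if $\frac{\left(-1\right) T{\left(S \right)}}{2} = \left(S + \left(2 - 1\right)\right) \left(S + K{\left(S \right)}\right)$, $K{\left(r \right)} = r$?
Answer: $227224005$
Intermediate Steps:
$T{\left(S \right)} = - 4 S \left(1 + S\right)$ ($T{\left(S \right)} = - 2 \left(S + \left(2 - 1\right)\right) \left(S + S\right) = - 2 \left(S + \left(2 - 1\right)\right) 2 S = - 2 \left(S + 1\right) 2 S = - 2 \left(1 + S\right) 2 S = - 2 \cdot 2 S \left(1 + S\right) = - 4 S \left(1 + S\right)$)
$G{\left(V \right)} = V \left(-13 + 4 V \left(-1 - V\right)\right)$ ($G{\left(V \right)} = \left(-13 + 4 V \left(-1 - V\right)\right) V = V \left(-13 + 4 V \left(-1 - V\right)\right)$)
$-454600 + G{\left(-385 \right)} = -454600 - - 385 \left(13 + 4 \left(-385\right) + 4 \left(-385\right)^{2}\right) = -454600 - - 385 \left(13 - 1540 + 4 \cdot 148225\right) = -454600 - - 385 \left(13 - 1540 + 592900\right) = -454600 - \left(-385\right) 591373 = -454600 + 227678605 = 227224005$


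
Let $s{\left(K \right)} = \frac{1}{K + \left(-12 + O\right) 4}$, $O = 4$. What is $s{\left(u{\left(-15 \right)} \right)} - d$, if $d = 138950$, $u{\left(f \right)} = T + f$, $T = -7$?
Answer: $- \frac{7503301}{54} \approx -1.3895 \cdot 10^{5}$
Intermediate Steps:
$u{\left(f \right)} = -7 + f$
$s{\left(K \right)} = \frac{1}{-32 + K}$ ($s{\left(K \right)} = \frac{1}{K + \left(-12 + 4\right) 4} = \frac{1}{K - 32} = \frac{1}{-32 + K}$)
$s{\left(u{\left(-15 \right)} \right)} - d = \frac{1}{-32 - 22} - 138950 = \frac{1}{-54} - 138950 = - \frac{1}{54} - 138950 = - \frac{7503301}{54}$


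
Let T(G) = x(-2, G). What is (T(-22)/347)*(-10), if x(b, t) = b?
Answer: 20/347 ≈ 0.057637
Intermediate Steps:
T(G) = -2
(T(-22)/347)*(-10) = -2/347*(-10) = 20/347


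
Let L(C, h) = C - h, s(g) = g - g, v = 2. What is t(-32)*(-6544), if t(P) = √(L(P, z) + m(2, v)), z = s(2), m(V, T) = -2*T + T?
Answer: -6544*I*√34 ≈ -38158.0*I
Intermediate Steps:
m(V, T) = -T
s(g) = 0
z = 0
t(P) = √(-2 + P) (t(P) = √((P - 1*0) - 1*2) = √((P + 0) - 2) = √(P - 2) = √(-2 + P))
t(-32)*(-6544) = √(-2 - 32)*(-6544) = √(-34)*(-6544) = (I*√34)*(-6544) = -6544*I*√34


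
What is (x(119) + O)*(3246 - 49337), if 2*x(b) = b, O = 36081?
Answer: -3331503571/2 ≈ -1.6658e+9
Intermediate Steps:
x(b) = b/2
(x(119) + O)*(3246 - 49337) = ((½)*119 + 36081)*(3246 - 49337) = (119/2 + 36081)*(-46091) = (72281/2)*(-46091) = -3331503571/2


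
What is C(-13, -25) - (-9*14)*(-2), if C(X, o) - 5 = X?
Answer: -260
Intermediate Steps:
C(X, o) = 5 + X
C(-13, -25) - (-9*14)*(-2) = (5 - 13) - (-9*14)*(-2) = -8 - (-126)*(-2) = -8 - 1*252 = -8 - 252 = -260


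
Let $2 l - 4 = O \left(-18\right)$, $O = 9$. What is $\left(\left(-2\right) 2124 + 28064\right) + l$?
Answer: $23737$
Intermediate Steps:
$l = -79$ ($l = 2 + \frac{9 \left(-18\right)}{2} = 2 + \frac{1}{2} \left(-162\right) = 2 - 81 = -79$)
$\left(\left(-2\right) 2124 + 28064\right) + l = \left(\left(-2\right) 2124 + 28064\right) - 79 = \left(-4248 + 28064\right) - 79 = 23816 - 79 = 23737$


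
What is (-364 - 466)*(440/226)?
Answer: -182600/113 ≈ -1615.9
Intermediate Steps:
(-364 - 466)*(440/226) = -365200/226 = -830*220/113 = -182600/113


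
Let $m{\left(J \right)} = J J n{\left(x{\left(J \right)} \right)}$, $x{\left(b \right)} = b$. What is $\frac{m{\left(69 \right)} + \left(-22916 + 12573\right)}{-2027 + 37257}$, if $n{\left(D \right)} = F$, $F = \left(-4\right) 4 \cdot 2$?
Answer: $- \frac{2503}{542} \approx -4.6181$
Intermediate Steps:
$F = -32$ ($F = \left(-16\right) 2 = -32$)
$n{\left(D \right)} = -32$
$m{\left(J \right)} = - 32 J^{2}$ ($m{\left(J \right)} = J J \left(-32\right) = J^{2} \left(-32\right) = - 32 J^{2}$)
$\frac{m{\left(69 \right)} + \left(-22916 + 12573\right)}{-2027 + 37257} = \frac{- 32 \cdot 69^{2} + \left(-22916 + 12573\right)}{-2027 + 37257} = \frac{\left(-32\right) 4761 - 10343}{35230} = \left(-152352 - 10343\right) \frac{1}{35230} = \left(-162695\right) \frac{1}{35230} = - \frac{2503}{542}$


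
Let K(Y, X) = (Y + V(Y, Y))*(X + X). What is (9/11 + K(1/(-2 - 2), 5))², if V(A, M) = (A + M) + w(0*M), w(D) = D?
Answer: 21609/484 ≈ 44.647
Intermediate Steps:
V(A, M) = A + M (V(A, M) = (A + M) + 0*M = (A + M) + 0 = A + M)
K(Y, X) = 6*X*Y (K(Y, X) = (Y + (Y + Y))*(X + X) = (Y + 2*Y)*(2*X) = (3*Y)*(2*X) = 6*X*Y)
(9/11 + K(1/(-2 - 2), 5))² = (9/11 + 6*5/(-2 - 2))² = (9*(1/11) + 6*5/(-4))² = (9/11 + 6*5*(-¼))² = (9/11 - 15/2)² = (-147/22)² = 21609/484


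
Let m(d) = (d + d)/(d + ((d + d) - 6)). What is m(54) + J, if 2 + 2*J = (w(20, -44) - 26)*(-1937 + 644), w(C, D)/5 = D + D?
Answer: 3916493/13 ≈ 3.0127e+5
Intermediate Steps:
w(C, D) = 10*D (w(C, D) = 5*(D + D) = 5*(2*D) = 10*D)
J = 301268 (J = -1 + ((10*(-44) - 26)*(-1937 + 644))/2 = -1 + ((-440 - 26)*(-1293))/2 = -1 + (-466*(-1293))/2 = -1 + (1/2)*602538 = -1 + 301269 = 301268)
m(d) = 2*d/(-6 + 3*d) (m(d) = (2*d)/(d + (2*d - 6)) = (2*d)/(d + (-6 + 2*d)) = (2*d)/(-6 + 3*d) = 2*d/(-6 + 3*d))
m(54) + J = (2/3)*54/(-2 + 54) + 301268 = (2/3)*54/52 + 301268 = (2/3)*54*(1/52) + 301268 = 9/13 + 301268 = 3916493/13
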